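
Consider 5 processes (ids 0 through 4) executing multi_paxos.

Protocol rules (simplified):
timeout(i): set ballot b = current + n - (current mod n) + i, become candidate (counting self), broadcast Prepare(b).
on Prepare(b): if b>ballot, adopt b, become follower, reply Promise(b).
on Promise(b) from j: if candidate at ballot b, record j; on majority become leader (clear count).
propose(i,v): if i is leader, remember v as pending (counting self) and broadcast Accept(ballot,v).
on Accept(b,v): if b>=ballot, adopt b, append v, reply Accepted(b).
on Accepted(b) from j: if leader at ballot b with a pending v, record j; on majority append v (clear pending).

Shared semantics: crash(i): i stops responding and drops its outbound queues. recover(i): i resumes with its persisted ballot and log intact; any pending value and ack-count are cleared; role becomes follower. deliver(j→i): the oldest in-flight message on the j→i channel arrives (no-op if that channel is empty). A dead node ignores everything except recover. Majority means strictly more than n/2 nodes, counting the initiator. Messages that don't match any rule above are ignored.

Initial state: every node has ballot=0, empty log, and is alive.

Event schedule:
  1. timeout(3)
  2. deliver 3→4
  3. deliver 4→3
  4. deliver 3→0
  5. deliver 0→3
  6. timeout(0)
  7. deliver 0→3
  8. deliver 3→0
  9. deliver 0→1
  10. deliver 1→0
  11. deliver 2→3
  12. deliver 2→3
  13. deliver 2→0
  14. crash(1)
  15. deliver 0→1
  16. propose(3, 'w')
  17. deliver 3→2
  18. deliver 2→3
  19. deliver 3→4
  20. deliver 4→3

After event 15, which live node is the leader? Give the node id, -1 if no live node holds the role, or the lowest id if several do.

after 1 — timeout(3): n3:cand/b8/[-]
after 2 — deliver 3→4: n4:foll/b8/[-]
after 3 — deliver 4→3: ·
after 4 — deliver 3→0: n0:foll/b8/[-]
after 5 — deliver 0→3: n3:lead/b8/[-]
after 6 — timeout(0): n0:cand/b10/[-]
after 7 — deliver 0→3: n3:foll/b10/[-]
after 8 — deliver 3→0: ·
after 9 — deliver 0→1: n1:foll/b10/[-]
after 10 — deliver 1→0: n0:lead/b10/[-]
after 11 — deliver 2→3: ·
after 12 — deliver 2→3: ·
after 13 — deliver 2→0: ·
after 14 — crash(1): n1:✗foll/b10/[-]
after 15 — deliver 0→1: ·

0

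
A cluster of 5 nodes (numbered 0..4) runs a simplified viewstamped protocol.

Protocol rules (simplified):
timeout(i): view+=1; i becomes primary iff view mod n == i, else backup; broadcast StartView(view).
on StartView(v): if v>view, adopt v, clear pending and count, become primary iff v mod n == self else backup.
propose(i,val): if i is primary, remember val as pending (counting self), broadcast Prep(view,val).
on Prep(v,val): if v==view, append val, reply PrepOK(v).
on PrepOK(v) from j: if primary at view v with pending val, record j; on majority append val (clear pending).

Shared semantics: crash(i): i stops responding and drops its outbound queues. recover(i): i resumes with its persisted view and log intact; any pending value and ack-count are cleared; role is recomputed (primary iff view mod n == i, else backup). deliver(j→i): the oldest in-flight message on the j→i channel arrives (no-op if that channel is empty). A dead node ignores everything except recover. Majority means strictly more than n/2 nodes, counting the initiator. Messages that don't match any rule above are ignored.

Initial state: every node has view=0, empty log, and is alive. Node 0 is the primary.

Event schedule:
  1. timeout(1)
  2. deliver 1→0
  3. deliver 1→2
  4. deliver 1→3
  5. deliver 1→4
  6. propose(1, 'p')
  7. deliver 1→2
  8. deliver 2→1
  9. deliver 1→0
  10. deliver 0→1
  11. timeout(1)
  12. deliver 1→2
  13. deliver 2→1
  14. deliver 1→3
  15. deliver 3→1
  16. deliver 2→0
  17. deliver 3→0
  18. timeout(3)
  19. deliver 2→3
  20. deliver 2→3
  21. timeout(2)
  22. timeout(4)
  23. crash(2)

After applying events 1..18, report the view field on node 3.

2

[1] timeout(1) → N1(prim v1 [-])
[2] deliver 1→0 → N0(back v1 [-])
[3] deliver 1→2 → N2(back v1 [-])
[4] deliver 1→3 → N3(back v1 [-])
[5] deliver 1→4 → N4(back v1 [-])
[6] propose(1,'p') → ∅
[7] deliver 1→2 → N2(back v1 [p])
[8] deliver 2→1 → ∅
[9] deliver 1→0 → N0(back v1 [p])
[10] deliver 0→1 → N1(prim v1 [p])
[11] timeout(1) → N1(back v2 [p])
[12] deliver 1→2 → N2(prim v2 [p])
[13] deliver 2→1 → ∅
[14] deliver 1→3 → N3(back v1 [p])
[15] deliver 3→1 → ∅
[16] deliver 2→0 → ∅
[17] deliver 3→0 → ∅
[18] timeout(3) → N3(back v2 [p])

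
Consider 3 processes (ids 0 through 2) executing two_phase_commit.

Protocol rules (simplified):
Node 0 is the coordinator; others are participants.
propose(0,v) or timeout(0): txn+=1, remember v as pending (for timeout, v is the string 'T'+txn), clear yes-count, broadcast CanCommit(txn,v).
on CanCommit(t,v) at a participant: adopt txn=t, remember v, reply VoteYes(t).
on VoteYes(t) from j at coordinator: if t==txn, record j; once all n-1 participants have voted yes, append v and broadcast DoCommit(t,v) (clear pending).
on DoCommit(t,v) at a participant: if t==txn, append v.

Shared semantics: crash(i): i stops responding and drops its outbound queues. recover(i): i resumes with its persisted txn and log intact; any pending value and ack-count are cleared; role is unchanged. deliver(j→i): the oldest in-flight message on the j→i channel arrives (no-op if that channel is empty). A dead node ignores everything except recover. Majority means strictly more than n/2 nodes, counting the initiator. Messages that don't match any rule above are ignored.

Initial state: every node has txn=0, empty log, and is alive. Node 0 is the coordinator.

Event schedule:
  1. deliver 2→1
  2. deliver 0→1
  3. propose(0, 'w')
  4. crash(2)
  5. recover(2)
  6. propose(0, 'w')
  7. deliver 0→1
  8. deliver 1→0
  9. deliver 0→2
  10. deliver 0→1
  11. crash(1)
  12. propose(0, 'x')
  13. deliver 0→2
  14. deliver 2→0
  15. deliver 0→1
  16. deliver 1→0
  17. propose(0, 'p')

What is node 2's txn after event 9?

1

e1 deliver 2→1: ·
e2 deliver 0→1: ·
e3 propose(0,'w'): 0[coor,t=1,-]
e4 crash(2): 2[✗part,t=0,-]
e5 recover(2): 2[part,t=0,-]
e6 propose(0,'w'): 0[coor,t=2,-]
e7 deliver 0→1: 1[part,t=1,-]
e8 deliver 1→0: ·
e9 deliver 0→2: 2[part,t=1,-]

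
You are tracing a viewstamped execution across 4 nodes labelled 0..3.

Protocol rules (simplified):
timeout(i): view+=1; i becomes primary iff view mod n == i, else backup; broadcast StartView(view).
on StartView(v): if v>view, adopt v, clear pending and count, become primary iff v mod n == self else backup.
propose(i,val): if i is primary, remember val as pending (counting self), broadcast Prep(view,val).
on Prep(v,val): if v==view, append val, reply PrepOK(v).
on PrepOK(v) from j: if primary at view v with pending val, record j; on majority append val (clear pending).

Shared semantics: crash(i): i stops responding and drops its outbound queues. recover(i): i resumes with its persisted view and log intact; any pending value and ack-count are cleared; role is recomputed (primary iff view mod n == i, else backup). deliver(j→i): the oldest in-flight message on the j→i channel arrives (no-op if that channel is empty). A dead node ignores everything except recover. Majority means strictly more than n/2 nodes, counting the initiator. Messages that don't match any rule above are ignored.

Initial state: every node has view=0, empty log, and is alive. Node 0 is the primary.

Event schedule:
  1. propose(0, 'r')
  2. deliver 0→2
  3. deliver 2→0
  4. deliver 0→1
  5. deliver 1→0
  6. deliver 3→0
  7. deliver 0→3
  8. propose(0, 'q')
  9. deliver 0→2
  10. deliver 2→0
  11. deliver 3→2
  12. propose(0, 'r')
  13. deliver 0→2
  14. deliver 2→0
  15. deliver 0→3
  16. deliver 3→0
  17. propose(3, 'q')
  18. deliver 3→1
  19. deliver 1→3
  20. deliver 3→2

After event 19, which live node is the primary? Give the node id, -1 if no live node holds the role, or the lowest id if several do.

0

after 1 — propose(0,'r'): ·
after 2 — deliver 0→2: n2:back/v0/[r]
after 3 — deliver 2→0: ·
after 4 — deliver 0→1: n1:back/v0/[r]
after 5 — deliver 1→0: n0:prim/v0/[r]
after 6 — deliver 3→0: ·
after 7 — deliver 0→3: n3:back/v0/[r]
after 8 — propose(0,'q'): ·
after 9 — deliver 0→2: n2:back/v0/[r,q]
after 10 — deliver 2→0: ·
after 11 — deliver 3→2: ·
after 12 — propose(0,'r'): ·
after 13 — deliver 0→2: n2:back/v0/[r,q,r]
after 14 — deliver 2→0: ·
after 15 — deliver 0→3: n3:back/v0/[r,q]
after 16 — deliver 3→0: n0:prim/v0/[r,r]
after 17 — propose(3,'q'): ·
after 18 — deliver 3→1: ·
after 19 — deliver 1→3: ·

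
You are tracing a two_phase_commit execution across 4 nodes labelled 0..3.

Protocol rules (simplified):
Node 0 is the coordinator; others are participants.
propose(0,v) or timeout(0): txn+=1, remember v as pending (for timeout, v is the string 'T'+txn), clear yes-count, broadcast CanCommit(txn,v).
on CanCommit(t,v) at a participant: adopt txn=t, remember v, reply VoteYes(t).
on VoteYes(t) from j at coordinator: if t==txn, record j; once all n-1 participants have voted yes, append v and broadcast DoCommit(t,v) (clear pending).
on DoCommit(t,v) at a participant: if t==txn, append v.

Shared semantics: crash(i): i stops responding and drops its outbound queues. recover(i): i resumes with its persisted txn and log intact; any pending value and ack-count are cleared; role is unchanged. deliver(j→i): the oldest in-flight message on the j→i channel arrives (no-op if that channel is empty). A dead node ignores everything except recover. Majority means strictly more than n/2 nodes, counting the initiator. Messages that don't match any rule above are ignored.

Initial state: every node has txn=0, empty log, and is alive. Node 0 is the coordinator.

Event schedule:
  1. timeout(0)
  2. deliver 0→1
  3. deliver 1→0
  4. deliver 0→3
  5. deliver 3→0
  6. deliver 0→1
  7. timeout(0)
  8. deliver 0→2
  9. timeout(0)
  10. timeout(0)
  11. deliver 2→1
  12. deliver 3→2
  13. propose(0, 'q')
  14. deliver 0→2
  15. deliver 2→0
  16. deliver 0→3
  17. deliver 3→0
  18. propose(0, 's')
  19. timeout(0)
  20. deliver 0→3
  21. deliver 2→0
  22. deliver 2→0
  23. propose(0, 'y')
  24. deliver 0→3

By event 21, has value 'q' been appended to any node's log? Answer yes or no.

no

[1] timeout(0) → N0(coor t1 [-])
[2] deliver 0→1 → N1(part t1 [-])
[3] deliver 1→0 → ∅
[4] deliver 0→3 → N3(part t1 [-])
[5] deliver 3→0 → ∅
[6] deliver 0→1 → ∅
[7] timeout(0) → N0(coor t2 [-])
[8] deliver 0→2 → N2(part t1 [-])
[9] timeout(0) → N0(coor t3 [-])
[10] timeout(0) → N0(coor t4 [-])
[11] deliver 2→1 → ∅
[12] deliver 3→2 → ∅
[13] propose(0,'q') → N0(coor t5 [-])
[14] deliver 0→2 → N2(part t2 [-])
[15] deliver 2→0 → ∅
[16] deliver 0→3 → N3(part t2 [-])
[17] deliver 3→0 → ∅
[18] propose(0,'s') → N0(coor t6 [-])
[19] timeout(0) → N0(coor t7 [-])
[20] deliver 0→3 → N3(part t3 [-])
[21] deliver 2→0 → ∅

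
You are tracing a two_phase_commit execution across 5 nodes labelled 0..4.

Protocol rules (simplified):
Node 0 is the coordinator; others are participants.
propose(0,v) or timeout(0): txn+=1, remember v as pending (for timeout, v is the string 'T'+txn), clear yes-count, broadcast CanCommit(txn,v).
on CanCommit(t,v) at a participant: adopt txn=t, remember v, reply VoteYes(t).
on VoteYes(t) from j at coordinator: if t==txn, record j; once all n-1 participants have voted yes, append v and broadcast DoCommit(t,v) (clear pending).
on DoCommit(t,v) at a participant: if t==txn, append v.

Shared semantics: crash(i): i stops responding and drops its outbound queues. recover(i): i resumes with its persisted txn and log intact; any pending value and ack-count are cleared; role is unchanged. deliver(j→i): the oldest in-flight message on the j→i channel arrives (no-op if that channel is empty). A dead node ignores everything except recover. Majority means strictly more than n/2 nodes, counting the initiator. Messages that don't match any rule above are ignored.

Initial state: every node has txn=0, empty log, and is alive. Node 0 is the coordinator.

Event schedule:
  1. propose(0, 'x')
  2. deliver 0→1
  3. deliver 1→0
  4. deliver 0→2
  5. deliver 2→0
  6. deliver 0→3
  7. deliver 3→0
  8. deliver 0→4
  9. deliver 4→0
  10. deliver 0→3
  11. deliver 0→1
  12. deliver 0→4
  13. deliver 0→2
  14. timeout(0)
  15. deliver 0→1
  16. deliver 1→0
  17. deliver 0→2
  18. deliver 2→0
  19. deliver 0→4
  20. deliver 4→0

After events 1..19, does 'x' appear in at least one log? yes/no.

yes

e1 propose(0,'x'): 0[coor,t=1,-]
e2 deliver 0→1: 1[part,t=1,-]
e3 deliver 1→0: ·
e4 deliver 0→2: 2[part,t=1,-]
e5 deliver 2→0: ·
e6 deliver 0→3: 3[part,t=1,-]
e7 deliver 3→0: ·
e8 deliver 0→4: 4[part,t=1,-]
e9 deliver 4→0: 0[coor,t=1,x]
e10 deliver 0→3: 3[part,t=1,x]
e11 deliver 0→1: 1[part,t=1,x]
e12 deliver 0→4: 4[part,t=1,x]
e13 deliver 0→2: 2[part,t=1,x]
e14 timeout(0): 0[coor,t=2,x]
e15 deliver 0→1: 1[part,t=2,x]
e16 deliver 1→0: ·
e17 deliver 0→2: 2[part,t=2,x]
e18 deliver 2→0: ·
e19 deliver 0→4: 4[part,t=2,x]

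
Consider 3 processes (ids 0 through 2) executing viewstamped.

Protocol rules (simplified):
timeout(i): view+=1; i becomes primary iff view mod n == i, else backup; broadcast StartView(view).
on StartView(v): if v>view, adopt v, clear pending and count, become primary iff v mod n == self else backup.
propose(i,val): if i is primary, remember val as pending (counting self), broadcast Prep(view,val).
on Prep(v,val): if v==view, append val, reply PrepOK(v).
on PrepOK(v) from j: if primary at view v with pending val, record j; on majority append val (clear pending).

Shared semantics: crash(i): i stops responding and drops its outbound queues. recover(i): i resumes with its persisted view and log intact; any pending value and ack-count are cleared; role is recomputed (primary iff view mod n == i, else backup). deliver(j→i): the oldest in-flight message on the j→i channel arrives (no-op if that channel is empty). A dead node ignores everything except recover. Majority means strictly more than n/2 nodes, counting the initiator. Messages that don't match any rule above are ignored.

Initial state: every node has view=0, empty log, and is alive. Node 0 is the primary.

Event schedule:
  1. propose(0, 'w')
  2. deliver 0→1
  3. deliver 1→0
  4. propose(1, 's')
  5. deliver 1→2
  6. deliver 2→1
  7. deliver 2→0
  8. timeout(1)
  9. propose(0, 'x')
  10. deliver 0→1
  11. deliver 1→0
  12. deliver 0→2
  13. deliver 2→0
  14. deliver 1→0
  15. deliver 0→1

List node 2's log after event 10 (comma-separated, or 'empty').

empty

e1 propose(0,'w'): ·
e2 deliver 0→1: 1[back,v=0,w]
e3 deliver 1→0: 0[prim,v=0,w]
e4 propose(1,'s'): ·
e5 deliver 1→2: ·
e6 deliver 2→1: ·
e7 deliver 2→0: ·
e8 timeout(1): 1[prim,v=1,w]
e9 propose(0,'x'): ·
e10 deliver 0→1: ·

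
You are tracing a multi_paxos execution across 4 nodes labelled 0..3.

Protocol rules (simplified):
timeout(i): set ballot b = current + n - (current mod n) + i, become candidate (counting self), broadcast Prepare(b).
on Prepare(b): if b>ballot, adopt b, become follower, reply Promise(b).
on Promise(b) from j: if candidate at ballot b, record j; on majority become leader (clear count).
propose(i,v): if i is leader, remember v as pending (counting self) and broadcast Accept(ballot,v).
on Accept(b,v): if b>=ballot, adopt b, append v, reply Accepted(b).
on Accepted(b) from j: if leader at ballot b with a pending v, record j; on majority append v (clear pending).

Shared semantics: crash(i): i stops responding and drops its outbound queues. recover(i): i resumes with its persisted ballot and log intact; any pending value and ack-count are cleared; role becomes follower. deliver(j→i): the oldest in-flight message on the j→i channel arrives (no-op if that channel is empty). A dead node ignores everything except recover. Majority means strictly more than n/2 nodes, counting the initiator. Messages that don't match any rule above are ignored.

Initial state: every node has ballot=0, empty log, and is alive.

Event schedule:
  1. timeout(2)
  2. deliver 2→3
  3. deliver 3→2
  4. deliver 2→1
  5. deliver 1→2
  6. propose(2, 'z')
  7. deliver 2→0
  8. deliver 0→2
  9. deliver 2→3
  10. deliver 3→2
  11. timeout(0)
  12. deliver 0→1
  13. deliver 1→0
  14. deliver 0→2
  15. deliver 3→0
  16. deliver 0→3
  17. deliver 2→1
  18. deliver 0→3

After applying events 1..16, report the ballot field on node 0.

step 1 timeout(2): 2={cand,b=6,log=-}
step 2 deliver 2→3: 3={foll,b=6,log=-}
step 3 deliver 3→2: —
step 4 deliver 2→1: 1={foll,b=6,log=-}
step 5 deliver 1→2: 2={lead,b=6,log=-}
step 6 propose(2,'z'): —
step 7 deliver 2→0: 0={foll,b=6,log=-}
step 8 deliver 0→2: —
step 9 deliver 2→3: 3={foll,b=6,log=z}
step 10 deliver 3→2: —
step 11 timeout(0): 0={cand,b=8,log=-}
step 12 deliver 0→1: 1={foll,b=8,log=-}
step 13 deliver 1→0: —
step 14 deliver 0→2: 2={foll,b=8,log=-}
step 15 deliver 3→0: —
step 16 deliver 0→3: 3={foll,b=8,log=z}

8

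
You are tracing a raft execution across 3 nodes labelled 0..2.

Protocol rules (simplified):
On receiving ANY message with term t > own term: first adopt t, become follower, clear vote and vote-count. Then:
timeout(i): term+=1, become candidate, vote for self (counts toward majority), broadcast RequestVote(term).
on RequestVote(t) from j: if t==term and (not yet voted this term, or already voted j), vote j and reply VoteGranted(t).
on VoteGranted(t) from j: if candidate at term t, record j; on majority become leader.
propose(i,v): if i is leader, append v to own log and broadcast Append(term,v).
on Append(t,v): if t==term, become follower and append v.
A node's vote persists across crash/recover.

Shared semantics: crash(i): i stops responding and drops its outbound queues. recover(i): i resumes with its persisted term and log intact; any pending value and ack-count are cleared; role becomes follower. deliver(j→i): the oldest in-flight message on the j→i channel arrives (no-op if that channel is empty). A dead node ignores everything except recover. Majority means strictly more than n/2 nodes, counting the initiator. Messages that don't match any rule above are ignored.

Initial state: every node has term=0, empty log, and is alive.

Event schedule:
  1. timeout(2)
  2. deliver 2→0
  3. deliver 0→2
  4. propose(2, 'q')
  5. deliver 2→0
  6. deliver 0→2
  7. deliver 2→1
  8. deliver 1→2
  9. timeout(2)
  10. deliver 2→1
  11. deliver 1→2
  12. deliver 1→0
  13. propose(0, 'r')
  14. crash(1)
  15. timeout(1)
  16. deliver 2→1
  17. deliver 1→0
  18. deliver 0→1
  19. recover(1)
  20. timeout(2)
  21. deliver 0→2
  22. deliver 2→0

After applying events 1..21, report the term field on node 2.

3

after 1 — timeout(2): n2:cand/t1/[-]
after 2 — deliver 2→0: n0:foll/t1/[-]
after 3 — deliver 0→2: n2:lead/t1/[-]
after 4 — propose(2,'q'): n2:lead/t1/[q]
after 5 — deliver 2→0: n0:foll/t1/[q]
after 6 — deliver 0→2: ·
after 7 — deliver 2→1: n1:foll/t1/[-]
after 8 — deliver 1→2: ·
after 9 — timeout(2): n2:cand/t2/[q]
after 10 — deliver 2→1: n1:foll/t1/[q]
after 11 — deliver 1→2: ·
after 12 — deliver 1→0: ·
after 13 — propose(0,'r'): ·
after 14 — crash(1): n1:✗foll/t1/[q]
after 15 — timeout(1): ·
after 16 — deliver 2→1: ·
after 17 — deliver 1→0: ·
after 18 — deliver 0→1: ·
after 19 — recover(1): n1:foll/t1/[q]
after 20 — timeout(2): n2:cand/t3/[q]
after 21 — deliver 0→2: ·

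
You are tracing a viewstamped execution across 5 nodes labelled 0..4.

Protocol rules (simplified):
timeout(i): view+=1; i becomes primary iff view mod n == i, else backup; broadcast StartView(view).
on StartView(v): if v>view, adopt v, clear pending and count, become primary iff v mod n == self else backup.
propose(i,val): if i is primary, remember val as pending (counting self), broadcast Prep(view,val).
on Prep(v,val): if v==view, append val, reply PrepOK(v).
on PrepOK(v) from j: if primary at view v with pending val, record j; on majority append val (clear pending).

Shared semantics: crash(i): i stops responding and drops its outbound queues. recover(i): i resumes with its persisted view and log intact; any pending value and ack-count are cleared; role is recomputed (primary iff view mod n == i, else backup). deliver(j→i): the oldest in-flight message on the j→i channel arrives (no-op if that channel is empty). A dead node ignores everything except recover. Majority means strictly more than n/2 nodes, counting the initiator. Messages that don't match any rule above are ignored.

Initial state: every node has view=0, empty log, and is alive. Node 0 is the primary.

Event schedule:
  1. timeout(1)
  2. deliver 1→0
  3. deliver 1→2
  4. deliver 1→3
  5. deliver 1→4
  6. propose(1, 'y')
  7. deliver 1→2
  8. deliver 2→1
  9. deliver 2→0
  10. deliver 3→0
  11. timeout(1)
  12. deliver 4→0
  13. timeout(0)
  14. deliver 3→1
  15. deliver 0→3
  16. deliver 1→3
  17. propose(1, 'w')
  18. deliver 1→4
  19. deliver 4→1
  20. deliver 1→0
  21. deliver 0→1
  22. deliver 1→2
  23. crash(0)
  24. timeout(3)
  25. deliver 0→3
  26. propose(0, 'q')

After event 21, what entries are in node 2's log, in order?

y

after 1 — timeout(1): n1:prim/v1/[-]
after 2 — deliver 1→0: n0:back/v1/[-]
after 3 — deliver 1→2: n2:back/v1/[-]
after 4 — deliver 1→3: n3:back/v1/[-]
after 5 — deliver 1→4: n4:back/v1/[-]
after 6 — propose(1,'y'): ·
after 7 — deliver 1→2: n2:back/v1/[y]
after 8 — deliver 2→1: ·
after 9 — deliver 2→0: ·
after 10 — deliver 3→0: ·
after 11 — timeout(1): n1:back/v2/[-]
after 12 — deliver 4→0: ·
after 13 — timeout(0): n0:back/v2/[-]
after 14 — deliver 3→1: ·
after 15 — deliver 0→3: n3:back/v2/[-]
after 16 — deliver 1→3: ·
after 17 — propose(1,'w'): ·
after 18 — deliver 1→4: n4:back/v1/[y]
after 19 — deliver 4→1: ·
after 20 — deliver 1→0: ·
after 21 — deliver 0→1: ·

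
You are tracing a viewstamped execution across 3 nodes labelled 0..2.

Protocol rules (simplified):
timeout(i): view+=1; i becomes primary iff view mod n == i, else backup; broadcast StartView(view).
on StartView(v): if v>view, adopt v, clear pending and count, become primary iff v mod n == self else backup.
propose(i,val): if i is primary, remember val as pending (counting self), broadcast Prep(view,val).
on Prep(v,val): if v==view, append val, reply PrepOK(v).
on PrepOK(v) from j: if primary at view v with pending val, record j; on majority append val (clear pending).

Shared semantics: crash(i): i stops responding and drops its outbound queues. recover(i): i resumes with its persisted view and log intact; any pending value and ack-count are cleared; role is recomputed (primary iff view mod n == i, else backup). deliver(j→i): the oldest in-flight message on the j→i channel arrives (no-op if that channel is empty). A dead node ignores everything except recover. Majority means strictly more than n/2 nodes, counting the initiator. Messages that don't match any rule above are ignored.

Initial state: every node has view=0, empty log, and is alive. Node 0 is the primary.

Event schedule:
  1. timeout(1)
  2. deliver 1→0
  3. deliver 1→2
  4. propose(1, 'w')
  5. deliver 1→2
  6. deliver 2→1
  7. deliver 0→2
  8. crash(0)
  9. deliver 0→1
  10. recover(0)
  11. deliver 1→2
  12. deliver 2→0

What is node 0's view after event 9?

1

after 1 — timeout(1): n1:prim/v1/[-]
after 2 — deliver 1→0: n0:back/v1/[-]
after 3 — deliver 1→2: n2:back/v1/[-]
after 4 — propose(1,'w'): ·
after 5 — deliver 1→2: n2:back/v1/[w]
after 6 — deliver 2→1: n1:prim/v1/[w]
after 7 — deliver 0→2: ·
after 8 — crash(0): n0:✗back/v1/[-]
after 9 — deliver 0→1: ·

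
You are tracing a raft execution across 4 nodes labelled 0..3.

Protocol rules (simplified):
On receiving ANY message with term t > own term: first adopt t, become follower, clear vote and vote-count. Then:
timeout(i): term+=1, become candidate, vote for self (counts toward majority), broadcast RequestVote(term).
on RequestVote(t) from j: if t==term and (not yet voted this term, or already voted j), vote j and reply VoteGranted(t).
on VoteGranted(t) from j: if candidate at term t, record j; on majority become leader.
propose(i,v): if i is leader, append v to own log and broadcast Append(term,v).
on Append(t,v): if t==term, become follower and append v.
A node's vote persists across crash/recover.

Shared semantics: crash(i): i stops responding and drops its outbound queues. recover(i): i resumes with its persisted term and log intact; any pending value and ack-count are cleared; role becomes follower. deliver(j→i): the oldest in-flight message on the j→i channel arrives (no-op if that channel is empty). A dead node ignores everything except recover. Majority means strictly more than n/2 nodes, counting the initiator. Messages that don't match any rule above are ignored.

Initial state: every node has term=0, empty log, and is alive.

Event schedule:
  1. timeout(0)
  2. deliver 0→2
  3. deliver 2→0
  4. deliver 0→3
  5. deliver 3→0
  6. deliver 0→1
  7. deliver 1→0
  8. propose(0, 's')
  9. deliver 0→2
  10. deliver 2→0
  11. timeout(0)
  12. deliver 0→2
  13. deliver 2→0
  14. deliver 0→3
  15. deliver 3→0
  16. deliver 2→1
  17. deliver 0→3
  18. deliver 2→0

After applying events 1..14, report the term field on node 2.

step 1 timeout(0): 0={cand,t=1,log=-}
step 2 deliver 0→2: 2={foll,t=1,log=-}
step 3 deliver 2→0: —
step 4 deliver 0→3: 3={foll,t=1,log=-}
step 5 deliver 3→0: 0={lead,t=1,log=-}
step 6 deliver 0→1: 1={foll,t=1,log=-}
step 7 deliver 1→0: —
step 8 propose(0,'s'): 0={lead,t=1,log=s}
step 9 deliver 0→2: 2={foll,t=1,log=s}
step 10 deliver 2→0: —
step 11 timeout(0): 0={cand,t=2,log=s}
step 12 deliver 0→2: 2={foll,t=2,log=s}
step 13 deliver 2→0: —
step 14 deliver 0→3: 3={foll,t=1,log=s}

2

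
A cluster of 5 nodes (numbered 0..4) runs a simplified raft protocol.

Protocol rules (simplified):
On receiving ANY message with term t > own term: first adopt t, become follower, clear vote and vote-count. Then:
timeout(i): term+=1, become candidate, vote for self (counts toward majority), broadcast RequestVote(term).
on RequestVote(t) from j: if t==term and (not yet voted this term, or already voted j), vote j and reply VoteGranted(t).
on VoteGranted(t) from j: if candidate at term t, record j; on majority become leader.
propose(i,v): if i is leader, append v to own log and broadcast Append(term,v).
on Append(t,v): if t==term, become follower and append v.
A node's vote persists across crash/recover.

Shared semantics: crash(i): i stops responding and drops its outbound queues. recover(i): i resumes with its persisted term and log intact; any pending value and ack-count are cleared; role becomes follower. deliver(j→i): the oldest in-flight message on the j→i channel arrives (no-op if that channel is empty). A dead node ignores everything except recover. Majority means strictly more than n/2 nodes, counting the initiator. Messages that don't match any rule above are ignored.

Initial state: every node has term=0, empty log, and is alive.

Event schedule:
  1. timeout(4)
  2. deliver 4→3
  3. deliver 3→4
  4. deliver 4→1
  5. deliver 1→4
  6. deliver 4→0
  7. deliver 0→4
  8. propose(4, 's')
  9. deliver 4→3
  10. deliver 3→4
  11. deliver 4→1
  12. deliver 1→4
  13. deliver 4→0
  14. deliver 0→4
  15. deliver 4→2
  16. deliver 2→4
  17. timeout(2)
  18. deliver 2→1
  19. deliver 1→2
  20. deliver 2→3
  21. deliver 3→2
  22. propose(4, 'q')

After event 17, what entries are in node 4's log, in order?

s

1. timeout(4):  <4:cand t1 ->
2. deliver 4→3:  <3:foll t1 ->
3. deliver 3→4:  nop
4. deliver 4→1:  <1:foll t1 ->
5. deliver 1→4:  <4:lead t1 ->
6. deliver 4→0:  <0:foll t1 ->
7. deliver 0→4:  nop
8. propose(4,'s'):  <4:lead t1 s>
9. deliver 4→3:  <3:foll t1 s>
10. deliver 3→4:  nop
11. deliver 4→1:  <1:foll t1 s>
12. deliver 1→4:  nop
13. deliver 4→0:  <0:foll t1 s>
14. deliver 0→4:  nop
15. deliver 4→2:  <2:foll t1 ->
16. deliver 2→4:  nop
17. timeout(2):  <2:cand t2 ->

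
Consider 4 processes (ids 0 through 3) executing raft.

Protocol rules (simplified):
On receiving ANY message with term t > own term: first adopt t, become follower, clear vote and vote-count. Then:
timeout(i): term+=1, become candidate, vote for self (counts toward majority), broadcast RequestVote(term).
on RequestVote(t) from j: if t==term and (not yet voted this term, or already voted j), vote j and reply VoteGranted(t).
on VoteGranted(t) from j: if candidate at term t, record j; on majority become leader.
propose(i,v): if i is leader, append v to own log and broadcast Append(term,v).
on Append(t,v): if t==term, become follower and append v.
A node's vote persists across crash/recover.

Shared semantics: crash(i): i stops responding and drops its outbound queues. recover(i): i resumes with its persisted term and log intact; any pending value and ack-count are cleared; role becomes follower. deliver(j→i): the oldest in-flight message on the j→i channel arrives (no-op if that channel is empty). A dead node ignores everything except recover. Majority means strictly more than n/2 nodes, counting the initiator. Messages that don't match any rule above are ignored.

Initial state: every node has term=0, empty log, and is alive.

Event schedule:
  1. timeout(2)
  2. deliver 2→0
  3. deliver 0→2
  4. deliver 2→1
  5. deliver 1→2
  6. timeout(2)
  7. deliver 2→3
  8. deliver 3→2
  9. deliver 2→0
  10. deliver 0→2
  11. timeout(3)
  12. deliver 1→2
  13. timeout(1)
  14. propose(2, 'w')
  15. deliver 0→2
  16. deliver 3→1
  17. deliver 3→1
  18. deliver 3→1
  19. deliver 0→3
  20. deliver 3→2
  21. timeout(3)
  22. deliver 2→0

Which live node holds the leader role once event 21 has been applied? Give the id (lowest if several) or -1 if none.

after 1 — timeout(2): n2:cand/t1/[-]
after 2 — deliver 2→0: n0:foll/t1/[-]
after 3 — deliver 0→2: ·
after 4 — deliver 2→1: n1:foll/t1/[-]
after 5 — deliver 1→2: n2:lead/t1/[-]
after 6 — timeout(2): n2:cand/t2/[-]
after 7 — deliver 2→3: n3:foll/t1/[-]
after 8 — deliver 3→2: ·
after 9 — deliver 2→0: n0:foll/t2/[-]
after 10 — deliver 0→2: ·
after 11 — timeout(3): n3:cand/t2/[-]
after 12 — deliver 1→2: ·
after 13 — timeout(1): n1:cand/t2/[-]
after 14 — propose(2,'w'): ·
after 15 — deliver 0→2: ·
after 16 — deliver 3→1: ·
after 17 — deliver 3→1: ·
after 18 — deliver 3→1: ·
after 19 — deliver 0→3: ·
after 20 — deliver 3→2: ·
after 21 — timeout(3): n3:cand/t3/[-]

-1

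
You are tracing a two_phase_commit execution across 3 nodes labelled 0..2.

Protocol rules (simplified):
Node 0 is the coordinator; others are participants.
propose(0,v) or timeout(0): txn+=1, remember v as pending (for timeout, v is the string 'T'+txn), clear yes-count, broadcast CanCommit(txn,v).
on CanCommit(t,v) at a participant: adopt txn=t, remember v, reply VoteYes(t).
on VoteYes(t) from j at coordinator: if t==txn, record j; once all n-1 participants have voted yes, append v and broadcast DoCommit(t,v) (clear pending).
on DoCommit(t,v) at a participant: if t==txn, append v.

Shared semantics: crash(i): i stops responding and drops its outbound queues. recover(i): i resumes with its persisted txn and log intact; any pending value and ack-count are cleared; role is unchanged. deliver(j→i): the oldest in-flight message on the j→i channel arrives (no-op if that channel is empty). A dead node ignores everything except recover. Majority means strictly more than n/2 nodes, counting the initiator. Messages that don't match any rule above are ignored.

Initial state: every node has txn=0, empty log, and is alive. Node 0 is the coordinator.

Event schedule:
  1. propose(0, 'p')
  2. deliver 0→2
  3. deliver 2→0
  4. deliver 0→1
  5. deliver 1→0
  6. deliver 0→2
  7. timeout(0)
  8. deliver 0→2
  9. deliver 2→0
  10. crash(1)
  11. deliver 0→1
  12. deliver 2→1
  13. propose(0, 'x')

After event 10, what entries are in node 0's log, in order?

step 1 propose(0,'p'): 0={coor,t=1,log=-}
step 2 deliver 0→2: 2={part,t=1,log=-}
step 3 deliver 2→0: —
step 4 deliver 0→1: 1={part,t=1,log=-}
step 5 deliver 1→0: 0={coor,t=1,log=p}
step 6 deliver 0→2: 2={part,t=1,log=p}
step 7 timeout(0): 0={coor,t=2,log=p}
step 8 deliver 0→2: 2={part,t=2,log=p}
step 9 deliver 2→0: —
step 10 crash(1): 1={✗part,t=1,log=-}

p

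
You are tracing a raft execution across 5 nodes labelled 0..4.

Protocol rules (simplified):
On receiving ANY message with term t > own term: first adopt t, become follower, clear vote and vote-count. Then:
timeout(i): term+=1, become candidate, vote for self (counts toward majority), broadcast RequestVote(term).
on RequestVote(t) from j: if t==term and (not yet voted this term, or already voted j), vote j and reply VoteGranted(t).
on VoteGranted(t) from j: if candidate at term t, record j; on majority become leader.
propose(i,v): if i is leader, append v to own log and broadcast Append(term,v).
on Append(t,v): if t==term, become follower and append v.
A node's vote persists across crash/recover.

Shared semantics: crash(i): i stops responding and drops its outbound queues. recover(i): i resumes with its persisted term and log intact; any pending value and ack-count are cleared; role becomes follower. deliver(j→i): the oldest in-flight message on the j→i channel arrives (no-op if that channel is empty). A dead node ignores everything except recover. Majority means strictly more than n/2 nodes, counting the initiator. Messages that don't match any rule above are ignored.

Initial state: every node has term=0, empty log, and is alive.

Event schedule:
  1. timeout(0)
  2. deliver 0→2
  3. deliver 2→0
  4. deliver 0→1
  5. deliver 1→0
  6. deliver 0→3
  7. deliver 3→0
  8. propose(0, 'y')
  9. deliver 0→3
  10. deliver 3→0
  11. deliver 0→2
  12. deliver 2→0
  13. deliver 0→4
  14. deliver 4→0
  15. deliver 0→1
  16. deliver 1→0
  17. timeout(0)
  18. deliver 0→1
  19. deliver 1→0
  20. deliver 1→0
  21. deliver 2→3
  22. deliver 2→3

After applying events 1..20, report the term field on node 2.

step 1 timeout(0): 0={cand,t=1,log=-}
step 2 deliver 0→2: 2={foll,t=1,log=-}
step 3 deliver 2→0: —
step 4 deliver 0→1: 1={foll,t=1,log=-}
step 5 deliver 1→0: 0={lead,t=1,log=-}
step 6 deliver 0→3: 3={foll,t=1,log=-}
step 7 deliver 3→0: —
step 8 propose(0,'y'): 0={lead,t=1,log=y}
step 9 deliver 0→3: 3={foll,t=1,log=y}
step 10 deliver 3→0: —
step 11 deliver 0→2: 2={foll,t=1,log=y}
step 12 deliver 2→0: —
step 13 deliver 0→4: 4={foll,t=1,log=-}
step 14 deliver 4→0: —
step 15 deliver 0→1: 1={foll,t=1,log=y}
step 16 deliver 1→0: —
step 17 timeout(0): 0={cand,t=2,log=y}
step 18 deliver 0→1: 1={foll,t=2,log=y}
step 19 deliver 1→0: —
step 20 deliver 1→0: —

1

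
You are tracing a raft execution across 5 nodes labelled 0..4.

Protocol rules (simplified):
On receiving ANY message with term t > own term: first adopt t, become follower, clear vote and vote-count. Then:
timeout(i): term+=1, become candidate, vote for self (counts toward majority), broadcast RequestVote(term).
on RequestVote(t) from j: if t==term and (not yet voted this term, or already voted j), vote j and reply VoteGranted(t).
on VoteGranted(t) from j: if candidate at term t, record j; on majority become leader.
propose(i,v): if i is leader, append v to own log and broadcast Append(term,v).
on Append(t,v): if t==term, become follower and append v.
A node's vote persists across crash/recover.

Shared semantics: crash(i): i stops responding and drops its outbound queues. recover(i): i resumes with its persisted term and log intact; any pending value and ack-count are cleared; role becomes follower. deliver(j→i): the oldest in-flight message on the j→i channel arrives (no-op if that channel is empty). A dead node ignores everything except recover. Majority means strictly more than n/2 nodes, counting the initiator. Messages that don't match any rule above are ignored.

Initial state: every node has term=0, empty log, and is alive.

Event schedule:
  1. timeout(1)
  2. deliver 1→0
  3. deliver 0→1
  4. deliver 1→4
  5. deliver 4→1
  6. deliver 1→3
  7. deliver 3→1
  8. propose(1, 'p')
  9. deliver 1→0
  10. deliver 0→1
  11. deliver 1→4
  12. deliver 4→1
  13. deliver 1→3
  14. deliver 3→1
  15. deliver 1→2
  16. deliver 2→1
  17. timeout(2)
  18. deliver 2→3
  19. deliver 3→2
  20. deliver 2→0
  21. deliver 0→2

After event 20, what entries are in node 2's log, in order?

empty

[1] timeout(1) → N1(cand t1 [-])
[2] deliver 1→0 → N0(foll t1 [-])
[3] deliver 0→1 → ∅
[4] deliver 1→4 → N4(foll t1 [-])
[5] deliver 4→1 → N1(lead t1 [-])
[6] deliver 1→3 → N3(foll t1 [-])
[7] deliver 3→1 → ∅
[8] propose(1,'p') → N1(lead t1 [p])
[9] deliver 1→0 → N0(foll t1 [p])
[10] deliver 0→1 → ∅
[11] deliver 1→4 → N4(foll t1 [p])
[12] deliver 4→1 → ∅
[13] deliver 1→3 → N3(foll t1 [p])
[14] deliver 3→1 → ∅
[15] deliver 1→2 → N2(foll t1 [-])
[16] deliver 2→1 → ∅
[17] timeout(2) → N2(cand t2 [-])
[18] deliver 2→3 → N3(foll t2 [p])
[19] deliver 3→2 → ∅
[20] deliver 2→0 → N0(foll t2 [p])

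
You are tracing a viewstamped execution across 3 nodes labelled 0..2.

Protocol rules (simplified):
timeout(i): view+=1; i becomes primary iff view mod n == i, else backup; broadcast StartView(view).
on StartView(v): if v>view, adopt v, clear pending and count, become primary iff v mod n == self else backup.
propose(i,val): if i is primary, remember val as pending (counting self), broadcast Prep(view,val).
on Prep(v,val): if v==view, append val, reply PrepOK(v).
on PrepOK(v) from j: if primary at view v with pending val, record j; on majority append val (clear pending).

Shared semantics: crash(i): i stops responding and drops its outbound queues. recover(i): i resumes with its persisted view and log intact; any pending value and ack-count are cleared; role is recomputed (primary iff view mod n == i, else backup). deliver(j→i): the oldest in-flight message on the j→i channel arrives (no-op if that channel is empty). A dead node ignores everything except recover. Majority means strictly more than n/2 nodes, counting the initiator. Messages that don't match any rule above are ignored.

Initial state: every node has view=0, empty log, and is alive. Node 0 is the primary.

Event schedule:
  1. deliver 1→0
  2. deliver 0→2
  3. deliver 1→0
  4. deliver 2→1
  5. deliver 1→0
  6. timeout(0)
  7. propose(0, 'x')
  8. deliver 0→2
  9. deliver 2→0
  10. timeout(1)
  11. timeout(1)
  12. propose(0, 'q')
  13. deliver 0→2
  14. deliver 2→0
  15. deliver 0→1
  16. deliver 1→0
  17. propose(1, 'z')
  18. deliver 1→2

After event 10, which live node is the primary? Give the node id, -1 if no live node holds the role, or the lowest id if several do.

after 1 — deliver 1→0: ·
after 2 — deliver 0→2: ·
after 3 — deliver 1→0: ·
after 4 — deliver 2→1: ·
after 5 — deliver 1→0: ·
after 6 — timeout(0): n0:back/v1/[-]
after 7 — propose(0,'x'): ·
after 8 — deliver 0→2: n2:back/v1/[-]
after 9 — deliver 2→0: ·
after 10 — timeout(1): n1:prim/v1/[-]

1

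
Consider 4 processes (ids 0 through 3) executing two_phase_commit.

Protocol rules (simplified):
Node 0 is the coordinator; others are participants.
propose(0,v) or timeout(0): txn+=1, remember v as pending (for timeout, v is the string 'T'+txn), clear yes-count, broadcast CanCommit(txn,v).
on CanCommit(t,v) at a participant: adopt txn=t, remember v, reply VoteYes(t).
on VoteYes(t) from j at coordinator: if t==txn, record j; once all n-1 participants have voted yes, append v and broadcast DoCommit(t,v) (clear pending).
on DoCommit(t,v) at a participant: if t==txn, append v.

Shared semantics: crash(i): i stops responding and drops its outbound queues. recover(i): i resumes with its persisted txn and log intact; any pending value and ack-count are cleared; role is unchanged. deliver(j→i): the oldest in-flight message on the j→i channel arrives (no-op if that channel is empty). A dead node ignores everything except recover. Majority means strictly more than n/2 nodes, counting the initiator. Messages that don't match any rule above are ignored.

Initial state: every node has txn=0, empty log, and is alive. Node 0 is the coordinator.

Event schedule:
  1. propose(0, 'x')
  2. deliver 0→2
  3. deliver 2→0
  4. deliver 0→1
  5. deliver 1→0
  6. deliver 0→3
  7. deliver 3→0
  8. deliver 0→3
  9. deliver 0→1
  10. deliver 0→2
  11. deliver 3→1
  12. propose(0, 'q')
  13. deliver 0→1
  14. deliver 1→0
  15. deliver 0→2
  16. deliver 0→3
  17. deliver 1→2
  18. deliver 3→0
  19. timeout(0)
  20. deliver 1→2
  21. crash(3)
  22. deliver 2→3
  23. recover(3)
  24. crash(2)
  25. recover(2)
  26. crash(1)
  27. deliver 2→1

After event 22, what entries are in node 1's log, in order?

x

after 1 — propose(0,'x'): n0:coor/t1/[-]
after 2 — deliver 0→2: n2:part/t1/[-]
after 3 — deliver 2→0: ·
after 4 — deliver 0→1: n1:part/t1/[-]
after 5 — deliver 1→0: ·
after 6 — deliver 0→3: n3:part/t1/[-]
after 7 — deliver 3→0: n0:coor/t1/[x]
after 8 — deliver 0→3: n3:part/t1/[x]
after 9 — deliver 0→1: n1:part/t1/[x]
after 10 — deliver 0→2: n2:part/t1/[x]
after 11 — deliver 3→1: ·
after 12 — propose(0,'q'): n0:coor/t2/[x]
after 13 — deliver 0→1: n1:part/t2/[x]
after 14 — deliver 1→0: ·
after 15 — deliver 0→2: n2:part/t2/[x]
after 16 — deliver 0→3: n3:part/t2/[x]
after 17 — deliver 1→2: ·
after 18 — deliver 3→0: ·
after 19 — timeout(0): n0:coor/t3/[x]
after 20 — deliver 1→2: ·
after 21 — crash(3): n3:✗part/t2/[x]
after 22 — deliver 2→3: ·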